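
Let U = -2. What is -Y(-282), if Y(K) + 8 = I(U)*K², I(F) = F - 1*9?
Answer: 874772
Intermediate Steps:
I(F) = -9 + F (I(F) = F - 9 = -9 + F)
Y(K) = -8 - 11*K² (Y(K) = -8 + (-9 - 2)*K² = -8 - 11*K²)
-Y(-282) = -(-8 - 11*(-282)²) = -(-8 - 11*79524) = -(-8 - 874764) = -1*(-874772) = 874772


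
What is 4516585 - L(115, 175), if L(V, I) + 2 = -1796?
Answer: 4518383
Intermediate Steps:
L(V, I) = -1798 (L(V, I) = -2 - 1796 = -1798)
4516585 - L(115, 175) = 4516585 - 1*(-1798) = 4516585 + 1798 = 4518383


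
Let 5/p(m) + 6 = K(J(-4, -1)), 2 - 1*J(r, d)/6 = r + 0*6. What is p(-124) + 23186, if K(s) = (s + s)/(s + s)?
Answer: 23185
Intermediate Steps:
J(r, d) = 12 - 6*r (J(r, d) = 12 - 6*(r + 0*6) = 12 - 6*(r + 0) = 12 - 6*r)
K(s) = 1 (K(s) = (2*s)/((2*s)) = (2*s)*(1/(2*s)) = 1)
p(m) = -1 (p(m) = 5/(-6 + 1) = 5/(-5) = 5*(-1/5) = -1)
p(-124) + 23186 = -1 + 23186 = 23185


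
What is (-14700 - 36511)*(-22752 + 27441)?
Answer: -240128379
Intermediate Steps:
(-14700 - 36511)*(-22752 + 27441) = -51211*4689 = -240128379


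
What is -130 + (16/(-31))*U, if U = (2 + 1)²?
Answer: -4174/31 ≈ -134.65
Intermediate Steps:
U = 9 (U = 3² = 9)
-130 + (16/(-31))*U = -130 + (16/(-31))*9 = -130 + (16*(-1/31))*9 = -130 - 16/31*9 = -130 - 144/31 = -4174/31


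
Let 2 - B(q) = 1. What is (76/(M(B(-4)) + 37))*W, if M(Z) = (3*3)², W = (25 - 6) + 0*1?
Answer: 722/59 ≈ 12.237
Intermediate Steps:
B(q) = 1 (B(q) = 2 - 1*1 = 2 - 1 = 1)
W = 19 (W = 19 + 0 = 19)
M(Z) = 81 (M(Z) = 9² = 81)
(76/(M(B(-4)) + 37))*W = (76/(81 + 37))*19 = (76/118)*19 = (76*(1/118))*19 = (38/59)*19 = 722/59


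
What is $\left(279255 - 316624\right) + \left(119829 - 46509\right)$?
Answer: $35951$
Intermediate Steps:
$\left(279255 - 316624\right) + \left(119829 - 46509\right) = -37369 + 73320 = 35951$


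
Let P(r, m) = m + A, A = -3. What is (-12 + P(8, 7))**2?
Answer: 64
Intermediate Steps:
P(r, m) = -3 + m (P(r, m) = m - 3 = -3 + m)
(-12 + P(8, 7))**2 = (-12 + (-3 + 7))**2 = (-12 + 4)**2 = (-8)**2 = 64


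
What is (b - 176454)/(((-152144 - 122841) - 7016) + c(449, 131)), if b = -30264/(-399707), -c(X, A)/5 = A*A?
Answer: 11754978119/24502438807 ≈ 0.47975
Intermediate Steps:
c(X, A) = -5*A² (c(X, A) = -5*A*A = -5*A²)
b = 30264/399707 (b = -30264*(-1/399707) = 30264/399707 ≈ 0.075715)
(b - 176454)/(((-152144 - 122841) - 7016) + c(449, 131)) = (30264/399707 - 176454)/(((-152144 - 122841) - 7016) - 5*131²) = -70529868714/(399707*((-274985 - 7016) - 5*17161)) = -70529868714/(399707*(-282001 - 85805)) = -70529868714/399707/(-367806) = -70529868714/399707*(-1/367806) = 11754978119/24502438807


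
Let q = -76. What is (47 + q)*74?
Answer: -2146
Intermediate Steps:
(47 + q)*74 = (47 - 76)*74 = -29*74 = -2146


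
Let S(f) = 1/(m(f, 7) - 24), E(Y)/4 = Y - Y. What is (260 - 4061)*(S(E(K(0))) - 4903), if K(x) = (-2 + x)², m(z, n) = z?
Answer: 149091691/8 ≈ 1.8636e+7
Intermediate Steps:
E(Y) = 0 (E(Y) = 4*(Y - Y) = 4*0 = 0)
S(f) = 1/(-24 + f) (S(f) = 1/(f - 24) = 1/(-24 + f))
(260 - 4061)*(S(E(K(0))) - 4903) = (260 - 4061)*(1/(-24 + 0) - 4903) = -3801*(1/(-24) - 4903) = -3801*(-1/24 - 4903) = -3801*(-117673/24) = 149091691/8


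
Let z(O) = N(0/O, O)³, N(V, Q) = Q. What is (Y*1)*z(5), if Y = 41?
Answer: 5125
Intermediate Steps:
z(O) = O³
(Y*1)*z(5) = (41*1)*5³ = 41*125 = 5125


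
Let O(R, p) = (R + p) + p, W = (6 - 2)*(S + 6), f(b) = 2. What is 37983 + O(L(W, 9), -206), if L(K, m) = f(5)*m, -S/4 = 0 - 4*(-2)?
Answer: 37589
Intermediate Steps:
S = -32 (S = -4*(0 - 4*(-2)) = -4*(0 + 8) = -4*8 = -32)
W = -104 (W = (6 - 2)*(-32 + 6) = 4*(-26) = -104)
L(K, m) = 2*m
O(R, p) = R + 2*p
37983 + O(L(W, 9), -206) = 37983 + (2*9 + 2*(-206)) = 37983 + (18 - 412) = 37983 - 394 = 37589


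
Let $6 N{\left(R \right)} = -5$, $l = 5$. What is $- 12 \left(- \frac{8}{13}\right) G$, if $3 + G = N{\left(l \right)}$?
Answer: $- \frac{368}{13} \approx -28.308$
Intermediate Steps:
$N{\left(R \right)} = - \frac{5}{6}$ ($N{\left(R \right)} = \frac{1}{6} \left(-5\right) = - \frac{5}{6}$)
$G = - \frac{23}{6}$ ($G = -3 - \frac{5}{6} = - \frac{23}{6} \approx -3.8333$)
$- 12 \left(- \frac{8}{13}\right) G = - 12 \left(- \frac{8}{13}\right) \left(- \frac{23}{6}\right) = - 12 \left(\left(-8\right) \frac{1}{13}\right) \left(- \frac{23}{6}\right) = \left(-12\right) \left(- \frac{8}{13}\right) \left(- \frac{23}{6}\right) = \frac{96}{13} \left(- \frac{23}{6}\right) = - \frac{368}{13}$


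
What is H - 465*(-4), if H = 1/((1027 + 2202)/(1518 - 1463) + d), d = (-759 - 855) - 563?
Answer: 216701105/116506 ≈ 1860.0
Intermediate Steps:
d = -2177 (d = -1614 - 563 = -2177)
H = -55/116506 (H = 1/((1027 + 2202)/(1518 - 1463) - 2177) = 1/(3229/55 - 2177) = 1/(-116506/55) = -55/116506 ≈ -0.00047208)
H - 465*(-4) = -55/116506 - 465*(-4) = -55/116506 + 1860 = 216701105/116506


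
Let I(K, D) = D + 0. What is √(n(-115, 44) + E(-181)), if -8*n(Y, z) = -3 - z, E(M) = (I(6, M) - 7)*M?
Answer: √544542/4 ≈ 184.48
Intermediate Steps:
I(K, D) = D
E(M) = M*(-7 + M) (E(M) = (M - 7)*M = (-7 + M)*M = M*(-7 + M))
n(Y, z) = 3/8 + z/8 (n(Y, z) = -(-3 - z)/8 = 3/8 + z/8)
√(n(-115, 44) + E(-181)) = √((3/8 + (⅛)*44) - 181*(-7 - 181)) = √((3/8 + 11/2) - 181*(-188)) = √(47/8 + 34028) = √(272271/8) = √544542/4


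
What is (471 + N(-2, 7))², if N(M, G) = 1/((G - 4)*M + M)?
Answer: 14190289/64 ≈ 2.2172e+5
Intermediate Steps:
N(M, G) = 1/(M + M*(-4 + G)) (N(M, G) = 1/((-4 + G)*M + M) = 1/(M*(-4 + G) + M) = 1/(M + M*(-4 + G)))
(471 + N(-2, 7))² = (471 + 1/((-2)*(-3 + 7)))² = (471 - ½/4)² = (471 - ½*¼)² = (471 - ⅛)² = (3767/8)² = 14190289/64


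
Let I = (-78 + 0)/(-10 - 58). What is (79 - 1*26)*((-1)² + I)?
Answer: 3869/34 ≈ 113.79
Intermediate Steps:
I = 39/34 (I = -78/(-68) = -78*(-1/68) = 39/34 ≈ 1.1471)
(79 - 1*26)*((-1)² + I) = (79 - 1*26)*((-1)² + 39/34) = (79 - 26)*(1 + 39/34) = 53*(73/34) = 3869/34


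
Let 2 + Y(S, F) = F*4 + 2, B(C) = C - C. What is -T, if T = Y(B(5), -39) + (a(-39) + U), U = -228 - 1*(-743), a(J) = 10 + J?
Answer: -330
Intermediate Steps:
U = 515 (U = -228 + 743 = 515)
B(C) = 0
Y(S, F) = 4*F (Y(S, F) = -2 + (F*4 + 2) = -2 + (4*F + 2) = -2 + (2 + 4*F) = 4*F)
T = 330 (T = 4*(-39) + ((10 - 39) + 515) = -156 + (-29 + 515) = -156 + 486 = 330)
-T = -1*330 = -330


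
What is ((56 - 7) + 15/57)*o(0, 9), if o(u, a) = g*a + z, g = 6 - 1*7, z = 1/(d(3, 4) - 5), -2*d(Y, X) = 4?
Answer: -59904/133 ≈ -450.41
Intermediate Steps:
d(Y, X) = -2 (d(Y, X) = -1/2*4 = -2)
z = -1/7 (z = 1/(-2 - 5) = 1/(-7) = -1/7 ≈ -0.14286)
g = -1 (g = 6 - 7 = -1)
o(u, a) = -1/7 - a (o(u, a) = -a - 1/7 = -1/7 - a)
((56 - 7) + 15/57)*o(0, 9) = ((56 - 7) + 15/57)*(-1/7 - 1*9) = (49 + 15*(1/57))*(-1/7 - 9) = (49 + 5/19)*(-64/7) = (936/19)*(-64/7) = -59904/133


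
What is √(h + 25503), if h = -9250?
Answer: √16253 ≈ 127.49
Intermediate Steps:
√(h + 25503) = √(-9250 + 25503) = √16253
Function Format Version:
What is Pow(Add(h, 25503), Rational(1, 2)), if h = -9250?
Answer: Pow(16253, Rational(1, 2)) ≈ 127.49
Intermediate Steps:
Pow(Add(h, 25503), Rational(1, 2)) = Pow(Add(-9250, 25503), Rational(1, 2)) = Pow(16253, Rational(1, 2))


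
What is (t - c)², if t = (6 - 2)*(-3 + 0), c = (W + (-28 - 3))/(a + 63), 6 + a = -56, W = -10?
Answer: 841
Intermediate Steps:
a = -62 (a = -6 - 56 = -62)
c = -41 (c = (-10 + (-28 - 3))/(-62 + 63) = (-10 - 31)/1 = -41*1 = -41)
t = -12 (t = 4*(-3) = -12)
(t - c)² = (-12 - 1*(-41))² = (-12 + 41)² = 29² = 841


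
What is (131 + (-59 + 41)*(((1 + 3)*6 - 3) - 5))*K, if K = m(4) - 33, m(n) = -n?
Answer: 5809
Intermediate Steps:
K = -37 (K = -1*4 - 33 = -4 - 33 = -37)
(131 + (-59 + 41)*(((1 + 3)*6 - 3) - 5))*K = (131 + (-59 + 41)*(((1 + 3)*6 - 3) - 5))*(-37) = (131 - 18*((4*6 - 3) - 5))*(-37) = (131 - 18*((24 - 3) - 5))*(-37) = (131 - 18*(21 - 5))*(-37) = (131 - 18*16)*(-37) = (131 - 288)*(-37) = -157*(-37) = 5809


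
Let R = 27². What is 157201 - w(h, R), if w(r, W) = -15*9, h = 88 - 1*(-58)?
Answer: 157336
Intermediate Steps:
h = 146 (h = 88 + 58 = 146)
R = 729
w(r, W) = -135
157201 - w(h, R) = 157201 - 1*(-135) = 157201 + 135 = 157336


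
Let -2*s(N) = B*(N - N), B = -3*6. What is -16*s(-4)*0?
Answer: 0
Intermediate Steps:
B = -18
s(N) = 0 (s(N) = -(-9)*(N - N) = -(-9)*0 = -1/2*0 = 0)
-16*s(-4)*0 = -16*0*0 = 0*0 = 0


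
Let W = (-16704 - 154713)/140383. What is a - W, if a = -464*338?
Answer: -22016375239/140383 ≈ -1.5683e+5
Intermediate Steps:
W = -171417/140383 (W = -171417*1/140383 = -171417/140383 ≈ -1.2211)
a = -156832
a - W = -156832 - 1*(-171417/140383) = -156832 + 171417/140383 = -22016375239/140383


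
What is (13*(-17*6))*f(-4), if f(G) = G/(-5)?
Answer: -5304/5 ≈ -1060.8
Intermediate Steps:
f(G) = -G/5 (f(G) = G*(-⅕) = -G/5)
(13*(-17*6))*f(-4) = (13*(-17*6))*(-⅕*(-4)) = (13*(-102))*(⅘) = -1326*⅘ = -5304/5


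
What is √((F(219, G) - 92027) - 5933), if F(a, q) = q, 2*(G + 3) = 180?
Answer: I*√97873 ≈ 312.85*I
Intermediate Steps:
G = 87 (G = -3 + (½)*180 = -3 + 90 = 87)
√((F(219, G) - 92027) - 5933) = √((87 - 92027) - 5933) = √(-91940 - 5933) = √(-97873) = I*√97873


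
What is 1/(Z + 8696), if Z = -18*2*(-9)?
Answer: 1/9020 ≈ 0.00011086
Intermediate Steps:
Z = 324 (Z = -36*(-9) = 324)
1/(Z + 8696) = 1/(324 + 8696) = 1/9020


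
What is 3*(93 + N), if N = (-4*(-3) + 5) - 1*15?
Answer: 285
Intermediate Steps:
N = 2 (N = (12 + 5) - 15 = 17 - 15 = 2)
3*(93 + N) = 3*(93 + 2) = 3*95 = 285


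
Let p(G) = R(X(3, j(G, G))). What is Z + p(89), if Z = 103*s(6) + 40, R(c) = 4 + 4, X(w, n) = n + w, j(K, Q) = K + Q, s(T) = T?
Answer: 666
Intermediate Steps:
R(c) = 8
p(G) = 8
Z = 658 (Z = 103*6 + 40 = 618 + 40 = 658)
Z + p(89) = 658 + 8 = 666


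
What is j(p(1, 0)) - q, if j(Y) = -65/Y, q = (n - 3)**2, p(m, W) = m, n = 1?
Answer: -69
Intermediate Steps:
q = 4 (q = (1 - 3)**2 = (-2)**2 = 4)
j(p(1, 0)) - q = -65/1 - 1*4 = -65*1 - 4 = -65 - 4 = -69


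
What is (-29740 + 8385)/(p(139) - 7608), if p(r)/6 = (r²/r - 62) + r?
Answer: 21355/6312 ≈ 3.3832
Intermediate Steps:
p(r) = -372 + 12*r (p(r) = 6*((r²/r - 62) + r) = 6*((r - 62) + r) = 6*((-62 + r) + r) = 6*(-62 + 2*r) = -372 + 12*r)
(-29740 + 8385)/(p(139) - 7608) = (-29740 + 8385)/((-372 + 12*139) - 7608) = -21355/((-372 + 1668) - 7608) = -21355/(1296 - 7608) = -21355/(-6312) = -21355*(-1/6312) = 21355/6312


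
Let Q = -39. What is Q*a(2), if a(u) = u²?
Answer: -156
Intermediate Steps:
Q*a(2) = -39*2² = -39*4 = -156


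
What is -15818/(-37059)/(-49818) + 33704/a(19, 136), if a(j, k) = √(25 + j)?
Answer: -719/83918421 + 1532*√11 ≈ 5081.1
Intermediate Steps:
-15818/(-37059)/(-49818) + 33704/a(19, 136) = -15818/(-37059)/(-49818) + 33704/(√(25 + 19)) = -15818*(-1/37059)*(-1/49818) + 33704/(√44) = (1438/3369)*(-1/49818) + 33704/((2*√11)) = -719/83918421 + 33704*(√11/22) = -719/83918421 + 1532*√11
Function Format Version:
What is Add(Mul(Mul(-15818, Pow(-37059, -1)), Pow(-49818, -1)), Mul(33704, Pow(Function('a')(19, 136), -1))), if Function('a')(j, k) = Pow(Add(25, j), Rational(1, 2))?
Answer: Add(Rational(-719, 83918421), Mul(1532, Pow(11, Rational(1, 2)))) ≈ 5081.1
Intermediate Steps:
Add(Mul(Mul(-15818, Pow(-37059, -1)), Pow(-49818, -1)), Mul(33704, Pow(Function('a')(19, 136), -1))) = Add(Mul(Mul(-15818, Pow(-37059, -1)), Pow(-49818, -1)), Mul(33704, Pow(Pow(Add(25, 19), Rational(1, 2)), -1))) = Add(Mul(Mul(-15818, Rational(-1, 37059)), Rational(-1, 49818)), Mul(33704, Pow(Pow(44, Rational(1, 2)), -1))) = Add(Mul(Rational(1438, 3369), Rational(-1, 49818)), Mul(33704, Pow(Mul(2, Pow(11, Rational(1, 2))), -1))) = Add(Rational(-719, 83918421), Mul(33704, Mul(Rational(1, 22), Pow(11, Rational(1, 2))))) = Add(Rational(-719, 83918421), Mul(1532, Pow(11, Rational(1, 2))))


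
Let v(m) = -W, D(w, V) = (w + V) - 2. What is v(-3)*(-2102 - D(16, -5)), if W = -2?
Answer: -4222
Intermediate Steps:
D(w, V) = -2 + V + w (D(w, V) = (V + w) - 2 = -2 + V + w)
v(m) = 2 (v(m) = -1*(-2) = 2)
v(-3)*(-2102 - D(16, -5)) = 2*(-2102 - (-2 - 5 + 16)) = 2*(-2102 - 1*9) = 2*(-2102 - 9) = 2*(-2111) = -4222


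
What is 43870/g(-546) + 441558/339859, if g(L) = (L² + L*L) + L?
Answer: 822306311/598962273 ≈ 1.3729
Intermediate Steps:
g(L) = L + 2*L² (g(L) = (L² + L²) + L = 2*L² + L = L + 2*L²)
43870/g(-546) + 441558/339859 = 43870/((-546*(1 + 2*(-546)))) + 441558/339859 = 43870/((-546*(1 - 1092))) + 441558*(1/339859) = 43870/((-546*(-1091))) + 33966/26143 = 43870/595686 + 33966/26143 = 43870*(1/595686) + 33966/26143 = 21935/297843 + 33966/26143 = 822306311/598962273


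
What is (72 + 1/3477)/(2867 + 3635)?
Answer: 250345/22607454 ≈ 0.011074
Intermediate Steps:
(72 + 1/3477)/(2867 + 3635) = (72 + 1/3477)/6502 = (250345/3477)*(1/6502) = 250345/22607454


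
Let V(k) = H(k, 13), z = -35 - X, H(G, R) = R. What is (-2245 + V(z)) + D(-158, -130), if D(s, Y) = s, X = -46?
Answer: -2390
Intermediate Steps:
z = 11 (z = -35 - 1*(-46) = -35 + 46 = 11)
V(k) = 13
(-2245 + V(z)) + D(-158, -130) = (-2245 + 13) - 158 = -2232 - 158 = -2390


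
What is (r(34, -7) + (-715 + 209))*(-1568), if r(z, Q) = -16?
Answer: 818496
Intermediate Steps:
(r(34, -7) + (-715 + 209))*(-1568) = (-16 + (-715 + 209))*(-1568) = (-16 - 506)*(-1568) = -522*(-1568) = 818496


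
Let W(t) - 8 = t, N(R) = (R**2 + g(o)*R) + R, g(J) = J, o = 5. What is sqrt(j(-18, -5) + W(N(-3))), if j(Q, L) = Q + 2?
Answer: I*sqrt(17) ≈ 4.1231*I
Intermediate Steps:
N(R) = R**2 + 6*R (N(R) = (R**2 + 5*R) + R = R**2 + 6*R)
j(Q, L) = 2 + Q
W(t) = 8 + t
sqrt(j(-18, -5) + W(N(-3))) = sqrt((2 - 18) + (8 - 3*(6 - 3))) = sqrt(-16 + (8 - 3*3)) = sqrt(-16 + (8 - 9)) = sqrt(-16 - 1) = sqrt(-17) = I*sqrt(17)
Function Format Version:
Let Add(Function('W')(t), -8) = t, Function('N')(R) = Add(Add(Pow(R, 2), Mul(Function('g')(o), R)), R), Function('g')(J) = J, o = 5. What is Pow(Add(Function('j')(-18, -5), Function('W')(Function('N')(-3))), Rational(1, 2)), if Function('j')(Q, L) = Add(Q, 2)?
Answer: Mul(I, Pow(17, Rational(1, 2))) ≈ Mul(4.1231, I)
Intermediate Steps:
Function('N')(R) = Add(Pow(R, 2), Mul(6, R)) (Function('N')(R) = Add(Add(Pow(R, 2), Mul(5, R)), R) = Add(Pow(R, 2), Mul(6, R)))
Function('j')(Q, L) = Add(2, Q)
Function('W')(t) = Add(8, t)
Pow(Add(Function('j')(-18, -5), Function('W')(Function('N')(-3))), Rational(1, 2)) = Pow(Add(Add(2, -18), Add(8, Mul(-3, Add(6, -3)))), Rational(1, 2)) = Pow(Add(-16, Add(8, Mul(-3, 3))), Rational(1, 2)) = Pow(Add(-16, Add(8, -9)), Rational(1, 2)) = Pow(Add(-16, -1), Rational(1, 2)) = Pow(-17, Rational(1, 2)) = Mul(I, Pow(17, Rational(1, 2)))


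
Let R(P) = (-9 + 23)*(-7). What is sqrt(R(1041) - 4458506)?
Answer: 2*I*sqrt(1114651) ≈ 2111.5*I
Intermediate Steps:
R(P) = -98 (R(P) = 14*(-7) = -98)
sqrt(R(1041) - 4458506) = sqrt(-98 - 4458506) = sqrt(-4458604) = 2*I*sqrt(1114651)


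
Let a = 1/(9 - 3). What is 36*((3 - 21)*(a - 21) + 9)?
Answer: 13824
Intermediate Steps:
a = ⅙ (a = 1/6 = ⅙ ≈ 0.16667)
36*((3 - 21)*(a - 21) + 9) = 36*((3 - 21)*(⅙ - 21) + 9) = 36*(-18*(-125/6) + 9) = 36*(375 + 9) = 36*384 = 13824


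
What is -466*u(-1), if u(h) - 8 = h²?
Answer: -4194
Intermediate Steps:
u(h) = 8 + h²
-466*u(-1) = -466*(8 + (-1)²) = -466*(8 + 1) = -466*9 = -4194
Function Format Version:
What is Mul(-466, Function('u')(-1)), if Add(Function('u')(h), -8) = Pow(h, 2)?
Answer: -4194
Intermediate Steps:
Function('u')(h) = Add(8, Pow(h, 2))
Mul(-466, Function('u')(-1)) = Mul(-466, Add(8, Pow(-1, 2))) = Mul(-466, Add(8, 1)) = Mul(-466, 9) = -4194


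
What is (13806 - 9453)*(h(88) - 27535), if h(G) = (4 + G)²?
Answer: -83016063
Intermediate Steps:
(13806 - 9453)*(h(88) - 27535) = (13806 - 9453)*((4 + 88)² - 27535) = 4353*(92² - 27535) = 4353*(8464 - 27535) = 4353*(-19071) = -83016063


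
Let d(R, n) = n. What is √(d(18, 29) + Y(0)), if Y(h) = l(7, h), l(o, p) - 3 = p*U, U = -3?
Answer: 4*√2 ≈ 5.6569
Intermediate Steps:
l(o, p) = 3 - 3*p (l(o, p) = 3 + p*(-3) = 3 - 3*p)
Y(h) = 3 - 3*h
√(d(18, 29) + Y(0)) = √(29 + (3 - 3*0)) = √(29 + (3 + 0)) = √(29 + 3) = √32 = 4*√2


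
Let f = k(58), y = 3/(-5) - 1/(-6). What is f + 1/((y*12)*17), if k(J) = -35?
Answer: -15475/442 ≈ -35.011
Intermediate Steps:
y = -13/30 (y = 3*(-⅕) - 1*(-⅙) = -⅗ + ⅙ = -13/30 ≈ -0.43333)
f = -35
f + 1/((y*12)*17) = -35 + 1/(-13/30*12*17) = -35 + 1/(-26/5*17) = -35 + 1/(-442/5) = -35 - 5/442 = -15475/442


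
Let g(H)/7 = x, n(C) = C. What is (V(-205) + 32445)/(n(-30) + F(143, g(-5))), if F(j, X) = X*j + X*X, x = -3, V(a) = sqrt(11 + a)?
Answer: -3605/288 - I*sqrt(194)/2592 ≈ -12.517 - 0.0053736*I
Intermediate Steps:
g(H) = -21 (g(H) = 7*(-3) = -21)
F(j, X) = X**2 + X*j (F(j, X) = X*j + X**2 = X**2 + X*j)
(V(-205) + 32445)/(n(-30) + F(143, g(-5))) = (sqrt(11 - 205) + 32445)/(-30 - 21*(-21 + 143)) = (sqrt(-194) + 32445)/(-30 - 21*122) = (I*sqrt(194) + 32445)/(-30 - 2562) = (32445 + I*sqrt(194))/(-2592) = (32445 + I*sqrt(194))*(-1/2592) = -3605/288 - I*sqrt(194)/2592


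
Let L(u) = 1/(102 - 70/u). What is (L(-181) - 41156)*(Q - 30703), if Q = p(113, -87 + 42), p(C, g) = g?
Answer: 5862896508157/4633 ≈ 1.2655e+9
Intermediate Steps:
Q = -45 (Q = -87 + 42 = -45)
(L(-181) - 41156)*(Q - 30703) = ((½)*(-181)/(-35 + 51*(-181)) - 41156)*(-45 - 30703) = ((½)*(-181)/(-35 - 9231) - 41156)*(-30748) = ((½)*(-181)/(-9266) - 41156)*(-30748) = ((½)*(-181)*(-1/9266) - 41156)*(-30748) = (181/18532 - 41156)*(-30748) = -762702811/18532*(-30748) = 5862896508157/4633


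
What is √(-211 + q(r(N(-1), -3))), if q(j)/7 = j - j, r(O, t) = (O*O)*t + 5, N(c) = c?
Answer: I*√211 ≈ 14.526*I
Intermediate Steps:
r(O, t) = 5 + t*O² (r(O, t) = O²*t + 5 = t*O² + 5 = 5 + t*O²)
q(j) = 0 (q(j) = 7*(j - j) = 7*0 = 0)
√(-211 + q(r(N(-1), -3))) = √(-211 + 0) = √(-211) = I*√211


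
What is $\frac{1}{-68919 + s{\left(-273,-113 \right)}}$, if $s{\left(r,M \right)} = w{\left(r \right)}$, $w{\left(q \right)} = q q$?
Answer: $\frac{1}{5610} \approx 0.00017825$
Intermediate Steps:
$w{\left(q \right)} = q^{2}$
$s{\left(r,M \right)} = r^{2}$
$\frac{1}{-68919 + s{\left(-273,-113 \right)}} = \frac{1}{-68919 + \left(-273\right)^{2}} = \frac{1}{-68919 + 74529} = \frac{1}{5610}$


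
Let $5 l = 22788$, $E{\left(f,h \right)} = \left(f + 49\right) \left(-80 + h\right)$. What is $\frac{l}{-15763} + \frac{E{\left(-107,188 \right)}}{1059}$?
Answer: $- \frac{172609884}{27821695} \approx -6.2041$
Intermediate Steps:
$E{\left(f,h \right)} = \left(-80 + h\right) \left(49 + f\right)$ ($E{\left(f,h \right)} = \left(49 + f\right) \left(-80 + h\right) = \left(-80 + h\right) \left(49 + f\right)$)
$l = \frac{22788}{5}$ ($l = \frac{1}{5} \cdot 22788 = \frac{22788}{5} \approx 4557.6$)
$\frac{l}{-15763} + \frac{E{\left(-107,188 \right)}}{1059} = \frac{22788}{5 \left(-15763\right)} + \frac{-3920 - -8560 + 49 \cdot 188 - 20116}{1059} = \frac{22788}{5} \left(- \frac{1}{15763}\right) + \left(-3920 + 8560 + 9212 - 20116\right) \frac{1}{1059} = - \frac{22788}{78815} - \frac{2088}{353} = - \frac{172609884}{27821695}$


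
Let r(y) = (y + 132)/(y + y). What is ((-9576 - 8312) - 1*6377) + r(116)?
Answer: -703654/29 ≈ -24264.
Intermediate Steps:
r(y) = (132 + y)/(2*y) (r(y) = (132 + y)/((2*y)) = (132 + y)*(1/(2*y)) = (132 + y)/(2*y))
((-9576 - 8312) - 1*6377) + r(116) = ((-9576 - 8312) - 1*6377) + (½)*(132 + 116)/116 = (-17888 - 6377) + (½)*(1/116)*248 = -24265 + 31/29 = -703654/29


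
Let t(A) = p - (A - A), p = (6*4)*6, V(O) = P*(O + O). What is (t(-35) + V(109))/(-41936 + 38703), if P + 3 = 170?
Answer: -36550/3233 ≈ -11.305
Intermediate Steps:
P = 167 (P = -3 + 170 = 167)
V(O) = 334*O (V(O) = 167*(O + O) = 167*(2*O) = 334*O)
p = 144 (p = 24*6 = 144)
t(A) = 144 (t(A) = 144 - (A - A) = 144 - 1*0 = 144 + 0 = 144)
(t(-35) + V(109))/(-41936 + 38703) = (144 + 334*109)/(-41936 + 38703) = (144 + 36406)/(-3233) = 36550*(-1/3233) = -36550/3233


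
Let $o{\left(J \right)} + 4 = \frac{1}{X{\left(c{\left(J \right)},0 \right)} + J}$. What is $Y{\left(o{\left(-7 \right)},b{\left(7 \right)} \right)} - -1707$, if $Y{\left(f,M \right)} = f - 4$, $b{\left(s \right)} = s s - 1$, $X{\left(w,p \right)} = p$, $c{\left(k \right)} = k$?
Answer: $\frac{11892}{7} \approx 1698.9$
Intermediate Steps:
$b{\left(s \right)} = -1 + s^{2}$ ($b{\left(s \right)} = s^{2} - 1 = -1 + s^{2}$)
$o{\left(J \right)} = -4 + \frac{1}{J}$ ($o{\left(J \right)} = -4 + \frac{1}{0 + J} = -4 + \frac{1}{J}$)
$Y{\left(f,M \right)} = -4 + f$
$Y{\left(o{\left(-7 \right)},b{\left(7 \right)} \right)} - -1707 = \left(-4 - \left(4 - \frac{1}{-7}\right)\right) - -1707 = \left(-4 - \frac{29}{7}\right) + 1707 = - \frac{57}{7} + 1707 = \frac{11892}{7}$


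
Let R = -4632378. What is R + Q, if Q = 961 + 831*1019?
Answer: -3784628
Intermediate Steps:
Q = 847750 (Q = 961 + 846789 = 847750)
R + Q = -4632378 + 847750 = -3784628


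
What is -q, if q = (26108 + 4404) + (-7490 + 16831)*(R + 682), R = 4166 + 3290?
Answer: -76047570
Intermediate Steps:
R = 7456
q = 76047570 (q = (26108 + 4404) + (-7490 + 16831)*(7456 + 682) = 30512 + 9341*8138 = 30512 + 76017058 = 76047570)
-q = -1*76047570 = -76047570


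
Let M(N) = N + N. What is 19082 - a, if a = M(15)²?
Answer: 18182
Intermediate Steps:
M(N) = 2*N
a = 900 (a = (2*15)² = 30² = 900)
19082 - a = 19082 - 1*900 = 19082 - 900 = 18182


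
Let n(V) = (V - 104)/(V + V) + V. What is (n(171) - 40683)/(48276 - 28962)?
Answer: -13855037/6605388 ≈ -2.0975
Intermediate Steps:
n(V) = V + (-104 + V)/(2*V) (n(V) = (-104 + V)/((2*V)) + V = (-104 + V)*(1/(2*V)) + V = (-104 + V)/(2*V) + V = V + (-104 + V)/(2*V))
(n(171) - 40683)/(48276 - 28962) = ((½ + 171 - 52/171) - 40683)/(48276 - 28962) = ((½ + 171 - 52*1/171) - 40683)/19314 = ((½ + 171 - 52/171) - 40683)*(1/19314) = (58549/342 - 40683)*(1/19314) = -13855037/342*1/19314 = -13855037/6605388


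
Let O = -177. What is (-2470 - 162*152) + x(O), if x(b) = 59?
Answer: -27035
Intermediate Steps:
(-2470 - 162*152) + x(O) = (-2470 - 162*152) + 59 = (-2470 - 24624) + 59 = -27094 + 59 = -27035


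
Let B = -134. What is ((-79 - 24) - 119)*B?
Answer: 29748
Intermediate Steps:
((-79 - 24) - 119)*B = ((-79 - 24) - 119)*(-134) = (-103 - 119)*(-134) = -222*(-134) = 29748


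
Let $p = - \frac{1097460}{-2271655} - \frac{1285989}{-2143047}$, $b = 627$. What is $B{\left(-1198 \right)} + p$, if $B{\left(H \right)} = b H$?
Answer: $- \frac{243784755416734613}{324550895519} \approx -7.5115 \cdot 10^{5}$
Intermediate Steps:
$B{\left(H \right)} = 627 H$
$p = \frac{351548780161}{324550895519}$ ($p = \left(-1097460\right) \left(- \frac{1}{2271655}\right) - - \frac{428663}{714349} = \frac{219492}{454331} + \frac{428663}{714349} = \frac{351548780161}{324550895519} \approx 1.0832$)
$B{\left(-1198 \right)} + p = 627 \left(-1198\right) + \frac{351548780161}{324550895519} = -751146 + \frac{351548780161}{324550895519} = - \frac{243784755416734613}{324550895519}$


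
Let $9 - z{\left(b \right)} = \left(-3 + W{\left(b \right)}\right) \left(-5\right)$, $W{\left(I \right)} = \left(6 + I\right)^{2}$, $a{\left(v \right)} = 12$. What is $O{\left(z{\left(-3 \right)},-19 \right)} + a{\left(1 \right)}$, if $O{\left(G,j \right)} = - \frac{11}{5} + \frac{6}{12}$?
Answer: $\frac{103}{10} \approx 10.3$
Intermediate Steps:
$z{\left(b \right)} = -6 + 5 \left(6 + b\right)^{2}$ ($z{\left(b \right)} = 9 - \left(-3 + \left(6 + b\right)^{2}\right) \left(-5\right) = 9 - \left(15 - 5 \left(6 + b\right)^{2}\right) = 9 + \left(-15 + 5 \left(6 + b\right)^{2}\right) = -6 + 5 \left(6 + b\right)^{2}$)
$O{\left(G,j \right)} = - \frac{17}{10}$ ($O{\left(G,j \right)} = \left(-11\right) \frac{1}{5} + 6 \cdot \frac{1}{12} = - \frac{11}{5} + \frac{1}{2} = - \frac{17}{10}$)
$O{\left(z{\left(-3 \right)},-19 \right)} + a{\left(1 \right)} = - \frac{17}{10} + 12 = \frac{103}{10}$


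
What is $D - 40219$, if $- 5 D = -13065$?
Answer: $-37606$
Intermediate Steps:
$D = 2613$ ($D = \left(- \frac{1}{5}\right) \left(-13065\right) = 2613$)
$D - 40219 = 2613 - 40219 = -37606$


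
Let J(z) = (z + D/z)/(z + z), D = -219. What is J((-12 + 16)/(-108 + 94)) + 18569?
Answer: 137825/8 ≈ 17228.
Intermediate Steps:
J(z) = (z - 219/z)/(2*z) (J(z) = (z - 219/z)/(z + z) = (z - 219/z)/((2*z)) = (z - 219/z)*(1/(2*z)) = (z - 219/z)/(2*z))
J((-12 + 16)/(-108 + 94)) + 18569 = (-219 + ((-12 + 16)/(-108 + 94))²)/(2*((-12 + 16)/(-108 + 94))²) + 18569 = (-219 + (4/(-14))²)/(2*(4/(-14))²) + 18569 = (-219 + (4*(-1/14))²)/(2*(4*(-1/14))²) + 18569 = (-219 + (-2/7)²)/(2*(-2/7)²) + 18569 = (½)*(49/4)*(-219 + 4/49) + 18569 = (½)*(49/4)*(-10727/49) + 18569 = -10727/8 + 18569 = 137825/8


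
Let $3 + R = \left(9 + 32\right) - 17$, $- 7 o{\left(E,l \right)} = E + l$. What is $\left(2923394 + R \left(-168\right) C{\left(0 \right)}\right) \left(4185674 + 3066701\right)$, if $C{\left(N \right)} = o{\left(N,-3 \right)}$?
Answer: $21190583969750$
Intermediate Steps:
$o{\left(E,l \right)} = - \frac{E}{7} - \frac{l}{7}$ ($o{\left(E,l \right)} = - \frac{E + l}{7} = - \frac{E}{7} - \frac{l}{7}$)
$C{\left(N \right)} = \frac{3}{7} - \frac{N}{7}$ ($C{\left(N \right)} = - \frac{N}{7} - - \frac{3}{7} = - \frac{N}{7} + \frac{3}{7} = \frac{3}{7} - \frac{N}{7}$)
$R = 21$ ($R = -3 + \left(\left(9 + 32\right) - 17\right) = -3 + \left(41 - 17\right) = -3 + 24 = 21$)
$\left(2923394 + R \left(-168\right) C{\left(0 \right)}\right) \left(4185674 + 3066701\right) = \left(2923394 + 21 \left(-168\right) \left(\frac{3}{7} - 0\right)\right) \left(4185674 + 3066701\right) = \left(2923394 - 3528 \left(\frac{3}{7} + 0\right)\right) 7252375 = \left(2923394 - 1512\right) 7252375 = 2921882 \cdot 7252375 = 21190583969750$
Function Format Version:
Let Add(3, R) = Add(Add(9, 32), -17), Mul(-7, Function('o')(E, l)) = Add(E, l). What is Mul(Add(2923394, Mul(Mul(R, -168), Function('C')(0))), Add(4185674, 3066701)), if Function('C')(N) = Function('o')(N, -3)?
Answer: 21190583969750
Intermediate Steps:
Function('o')(E, l) = Add(Mul(Rational(-1, 7), E), Mul(Rational(-1, 7), l)) (Function('o')(E, l) = Mul(Rational(-1, 7), Add(E, l)) = Add(Mul(Rational(-1, 7), E), Mul(Rational(-1, 7), l)))
Function('C')(N) = Add(Rational(3, 7), Mul(Rational(-1, 7), N)) (Function('C')(N) = Add(Mul(Rational(-1, 7), N), Mul(Rational(-1, 7), -3)) = Add(Mul(Rational(-1, 7), N), Rational(3, 7)) = Add(Rational(3, 7), Mul(Rational(-1, 7), N)))
R = 21 (R = Add(-3, Add(Add(9, 32), -17)) = Add(-3, Add(41, -17)) = Add(-3, 24) = 21)
Mul(Add(2923394, Mul(Mul(R, -168), Function('C')(0))), Add(4185674, 3066701)) = Mul(Add(2923394, Mul(Mul(21, -168), Add(Rational(3, 7), Mul(Rational(-1, 7), 0)))), Add(4185674, 3066701)) = Mul(Add(2923394, Mul(-3528, Add(Rational(3, 7), 0))), 7252375) = Mul(Add(2923394, Mul(-3528, Rational(3, 7))), 7252375) = Mul(Add(2923394, -1512), 7252375) = Mul(2921882, 7252375) = 21190583969750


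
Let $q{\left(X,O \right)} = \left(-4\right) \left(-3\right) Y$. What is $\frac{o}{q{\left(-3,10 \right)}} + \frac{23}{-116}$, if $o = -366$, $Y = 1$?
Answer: $- \frac{3561}{116} \approx -30.698$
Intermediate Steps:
$q{\left(X,O \right)} = 12$ ($q{\left(X,O \right)} = \left(-4\right) \left(-3\right) 1 = 12 \cdot 1 = 12$)
$\frac{o}{q{\left(-3,10 \right)}} + \frac{23}{-116} = - \frac{366}{12} + \frac{23}{-116} = \left(-366\right) \frac{1}{12} + 23 \left(- \frac{1}{116}\right) = - \frac{61}{2} - \frac{23}{116} = - \frac{3561}{116}$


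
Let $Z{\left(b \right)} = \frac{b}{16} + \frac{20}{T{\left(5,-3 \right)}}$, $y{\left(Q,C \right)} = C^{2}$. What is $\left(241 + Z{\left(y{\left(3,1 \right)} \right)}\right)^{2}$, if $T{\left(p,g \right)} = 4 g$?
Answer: $\frac{132043081}{2304} \approx 57310.0$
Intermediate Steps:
$Z{\left(b \right)} = - \frac{5}{3} + \frac{b}{16}$ ($Z{\left(b \right)} = \frac{b}{16} + \frac{20}{4 \left(-3\right)} = b \frac{1}{16} + \frac{20}{-12} = \frac{b}{16} + 20 \left(- \frac{1}{12}\right) = \frac{b}{16} - \frac{5}{3} = - \frac{5}{3} + \frac{b}{16}$)
$\left(241 + Z{\left(y{\left(3,1 \right)} \right)}\right)^{2} = \left(241 - \left(\frac{5}{3} - \frac{1^{2}}{16}\right)\right)^{2} = \left(241 + \left(- \frac{5}{3} + \frac{1}{16} \cdot 1\right)\right)^{2} = \left(241 + \left(- \frac{5}{3} + \frac{1}{16}\right)\right)^{2} = \left(241 - \frac{77}{48}\right)^{2} = \left(\frac{11491}{48}\right)^{2} = \frac{132043081}{2304}$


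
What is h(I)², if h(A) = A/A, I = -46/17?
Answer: 1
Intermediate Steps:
I = -46/17 (I = -46*1/17 = -46/17 ≈ -2.7059)
h(A) = 1
h(I)² = 1² = 1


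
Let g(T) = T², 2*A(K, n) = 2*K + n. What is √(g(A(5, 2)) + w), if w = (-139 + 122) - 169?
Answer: 5*I*√6 ≈ 12.247*I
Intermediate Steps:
A(K, n) = K + n/2 (A(K, n) = (2*K + n)/2 = (n + 2*K)/2 = K + n/2)
w = -186 (w = -17 - 169 = -186)
√(g(A(5, 2)) + w) = √((5 + (½)*2)² - 186) = √((5 + 1)² - 186) = √(6² - 186) = √(36 - 186) = √(-150) = 5*I*√6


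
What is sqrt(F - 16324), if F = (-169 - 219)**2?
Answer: 2*sqrt(33555) ≈ 366.36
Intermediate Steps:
F = 150544 (F = (-388)**2 = 150544)
sqrt(F - 16324) = sqrt(150544 - 16324) = sqrt(134220) = 2*sqrt(33555)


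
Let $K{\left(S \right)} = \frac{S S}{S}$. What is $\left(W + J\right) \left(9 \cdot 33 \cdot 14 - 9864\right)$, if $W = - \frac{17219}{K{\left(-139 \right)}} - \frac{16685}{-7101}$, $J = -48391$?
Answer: $\frac{30203260988110}{109671} \approx 2.754 \cdot 10^{8}$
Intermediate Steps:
$K{\left(S \right)} = S$ ($K{\left(S \right)} = \frac{S^{2}}{S} = S$)
$W = \frac{124591334}{987039}$ ($W = - \frac{17219}{-139} - \frac{16685}{-7101} = \left(-17219\right) \left(- \frac{1}{139}\right) - - \frac{16685}{7101} = \frac{17219}{139} + \frac{16685}{7101} = \frac{124591334}{987039} \approx 126.23$)
$\left(W + J\right) \left(9 \cdot 33 \cdot 14 - 9864\right) = \left(\frac{124591334}{987039} - 48391\right) \left(9 \cdot 33 \cdot 14 - 9864\right) = - \frac{47639212915 \left(297 \cdot 14 - 9864\right)}{987039} = - \frac{47639212915 \left(4158 - 9864\right)}{987039} = \left(- \frac{47639212915}{987039}\right) \left(-5706\right) = \frac{30203260988110}{109671}$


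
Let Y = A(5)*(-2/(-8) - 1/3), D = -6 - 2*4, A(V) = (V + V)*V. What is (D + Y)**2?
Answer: 11881/36 ≈ 330.03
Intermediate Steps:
A(V) = 2*V**2 (A(V) = (2*V)*V = 2*V**2)
D = -14 (D = -6 - 8 = -14)
Y = -25/6 (Y = (2*5**2)*(-2/(-8) - 1/3) = (2*25)*(-2*(-1/8) - 1*1/3) = 50*(1/4 - 1/3) = 50*(-1/12) = -25/6 ≈ -4.1667)
(D + Y)**2 = (-14 - 25/6)**2 = (-109/6)**2 = 11881/36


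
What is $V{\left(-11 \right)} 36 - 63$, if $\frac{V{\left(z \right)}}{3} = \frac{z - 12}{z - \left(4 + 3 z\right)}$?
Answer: $-201$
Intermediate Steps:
$V{\left(z \right)} = \frac{3 \left(-12 + z\right)}{-4 - 2 z}$ ($V{\left(z \right)} = 3 \frac{z - 12}{z - \left(4 + 3 z\right)} = 3 \frac{-12 + z}{z - \left(4 + 3 z\right)} = 3 \frac{-12 + z}{-4 - 2 z} = \frac{3 \left(-12 + z\right)}{-4 - 2 z}$)
$V{\left(-11 \right)} 36 - 63 = \frac{3 \left(12 - -11\right)}{2 \left(2 - 11\right)} 36 - 63 = \frac{3 \left(12 + 11\right)}{2 \left(-9\right)} 36 - 63 = \frac{3}{2} \left(- \frac{1}{9}\right) 23 \cdot 36 - 63 = \left(- \frac{23}{6}\right) 36 - 63 = -138 - 63 = -201$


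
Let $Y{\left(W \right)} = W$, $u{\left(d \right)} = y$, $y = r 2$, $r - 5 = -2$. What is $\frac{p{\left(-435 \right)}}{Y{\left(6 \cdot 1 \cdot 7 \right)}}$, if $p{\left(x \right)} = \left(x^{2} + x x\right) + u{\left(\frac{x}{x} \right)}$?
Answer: $\frac{63076}{7} \approx 9010.9$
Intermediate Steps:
$r = 3$ ($r = 5 - 2 = 3$)
$y = 6$ ($y = 3 \cdot 2 = 6$)
$u{\left(d \right)} = 6$
$p{\left(x \right)} = 6 + 2 x^{2}$ ($p{\left(x \right)} = \left(x^{2} + x x\right) + 6 = \left(x^{2} + x^{2}\right) + 6 = 2 x^{2} + 6 = 6 + 2 x^{2}$)
$\frac{p{\left(-435 \right)}}{Y{\left(6 \cdot 1 \cdot 7 \right)}} = \frac{6 + 2 \left(-435\right)^{2}}{6 \cdot 1 \cdot 7} = \frac{6 + 2 \cdot 189225}{6 \cdot 7} = \frac{6 + 378450}{42} = 378456 \cdot \frac{1}{42} = \frac{63076}{7}$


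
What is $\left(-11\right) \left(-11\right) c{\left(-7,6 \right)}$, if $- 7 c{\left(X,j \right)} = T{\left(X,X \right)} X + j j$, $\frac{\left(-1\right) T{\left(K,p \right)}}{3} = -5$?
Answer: $\frac{8349}{7} \approx 1192.7$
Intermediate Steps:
$T{\left(K,p \right)} = 15$ ($T{\left(K,p \right)} = \left(-3\right) \left(-5\right) = 15$)
$c{\left(X,j \right)} = - \frac{15 X}{7} - \frac{j^{2}}{7}$ ($c{\left(X,j \right)} = - \frac{15 X + j j}{7} = - \frac{15 X + j^{2}}{7} = - \frac{j^{2} + 15 X}{7} = - \frac{15 X}{7} - \frac{j^{2}}{7}$)
$\left(-11\right) \left(-11\right) c{\left(-7,6 \right)} = \left(-11\right) \left(-11\right) \left(\left(- \frac{15}{7}\right) \left(-7\right) - \frac{6^{2}}{7}\right) = 121 \left(15 - \frac{36}{7}\right) = 121 \cdot \frac{69}{7} = \frac{8349}{7}$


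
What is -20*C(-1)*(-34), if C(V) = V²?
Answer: 680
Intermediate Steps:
-20*C(-1)*(-34) = -20*(-1)²*(-34) = -20*1*(-34) = -20*(-34) = 680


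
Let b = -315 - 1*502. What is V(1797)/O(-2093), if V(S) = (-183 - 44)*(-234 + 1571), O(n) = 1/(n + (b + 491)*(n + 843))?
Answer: -123040619093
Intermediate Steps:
b = -817 (b = -315 - 502 = -817)
O(n) = 1/(-274818 - 325*n) (O(n) = 1/(n + (-817 + 491)*(n + 843)) = 1/(n - 326*(843 + n)) = 1/(n + (-274818 - 326*n)) = 1/(-274818 - 325*n))
V(S) = -303499 (V(S) = -227*1337 = -303499)
V(1797)/O(-2093) = -303499/((-1/(274818 + 325*(-2093)))) = -303499/((-1/(274818 - 680225))) = -303499/((-1/(-405407))) = -303499/((-1*(-1/405407))) = -303499/1/405407 = -303499*405407 = -123040619093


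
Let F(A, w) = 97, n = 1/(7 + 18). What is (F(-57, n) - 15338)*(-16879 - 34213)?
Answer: 778693172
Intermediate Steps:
n = 1/25 ≈ 0.040000
(F(-57, n) - 15338)*(-16879 - 34213) = (97 - 15338)*(-16879 - 34213) = -15241*(-51092) = 778693172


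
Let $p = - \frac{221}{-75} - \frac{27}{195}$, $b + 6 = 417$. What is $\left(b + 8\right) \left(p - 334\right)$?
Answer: $- \frac{135300128}{975} \approx -1.3877 \cdot 10^{5}$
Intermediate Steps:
$b = 411$ ($b = -6 + 417 = 411$)
$p = \frac{2738}{975}$ ($p = \left(-221\right) \left(- \frac{1}{75}\right) - \frac{9}{65} = \frac{221}{75} - \frac{9}{65} = \frac{2738}{975} \approx 2.8082$)
$\left(b + 8\right) \left(p - 334\right) = \left(411 + 8\right) \left(\frac{2738}{975} - 334\right) = 419 \left(- \frac{322912}{975}\right) = - \frac{135300128}{975}$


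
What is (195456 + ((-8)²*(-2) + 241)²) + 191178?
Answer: 399403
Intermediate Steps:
(195456 + ((-8)²*(-2) + 241)²) + 191178 = (195456 + (64*(-2) + 241)²) + 191178 = (195456 + (-128 + 241)²) + 191178 = (195456 + 113²) + 191178 = (195456 + 12769) + 191178 = 208225 + 191178 = 399403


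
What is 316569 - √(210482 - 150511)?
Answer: 316569 - √59971 ≈ 3.1632e+5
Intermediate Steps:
316569 - √(210482 - 150511) = 316569 - √59971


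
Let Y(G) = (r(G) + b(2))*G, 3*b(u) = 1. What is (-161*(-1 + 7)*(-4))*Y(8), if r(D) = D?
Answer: 257600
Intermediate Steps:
b(u) = 1/3 (b(u) = (1/3)*1 = 1/3)
Y(G) = G*(1/3 + G) (Y(G) = (G + 1/3)*G = (1/3 + G)*G = G*(1/3 + G))
(-161*(-1 + 7)*(-4))*Y(8) = (-161*(-1 + 7)*(-4))*(8*(1/3 + 8)) = (-966*(-4))*(8*(25/3)) = -161*(-24)*(200/3) = 3864*(200/3) = 257600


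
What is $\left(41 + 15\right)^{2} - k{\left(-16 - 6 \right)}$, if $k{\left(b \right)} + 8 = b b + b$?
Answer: $2682$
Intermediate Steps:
$k{\left(b \right)} = -8 + b + b^{2}$ ($k{\left(b \right)} = -8 + \left(b b + b\right) = -8 + \left(b^{2} + b\right) = -8 + \left(b + b^{2}\right) = -8 + b + b^{2}$)
$\left(41 + 15\right)^{2} - k{\left(-16 - 6 \right)} = \left(41 + 15\right)^{2} - \left(-8 - 22 + \left(-16 - 6\right)^{2}\right) = 56^{2} - \left(-8 - 22 + \left(-16 - 6\right)^{2}\right) = 3136 - \left(-8 - 22 + \left(-22\right)^{2}\right) = 3136 - \left(-8 - 22 + 484\right) = 3136 - 454 = 2682$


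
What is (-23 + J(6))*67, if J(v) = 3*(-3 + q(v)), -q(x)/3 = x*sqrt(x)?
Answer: -2144 - 3618*sqrt(6) ≈ -11006.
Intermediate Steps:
q(x) = -3*x**(3/2) (q(x) = -3*x*sqrt(x) = -3*x**(3/2))
J(v) = -9 - 9*v**(3/2) (J(v) = 3*(-3 - 3*v**(3/2)) = -9 - 9*v**(3/2))
(-23 + J(6))*67 = (-23 + (-9 - 54*sqrt(6)))*67 = (-32 - 54*sqrt(6))*67 = -2144 - 3618*sqrt(6)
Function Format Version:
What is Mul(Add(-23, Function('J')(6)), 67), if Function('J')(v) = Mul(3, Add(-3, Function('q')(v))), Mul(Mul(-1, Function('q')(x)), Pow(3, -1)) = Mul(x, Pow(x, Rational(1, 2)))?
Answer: Add(-2144, Mul(-3618, Pow(6, Rational(1, 2)))) ≈ -11006.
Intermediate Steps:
Function('q')(x) = Mul(-3, Pow(x, Rational(3, 2))) (Function('q')(x) = Mul(-3, Mul(x, Pow(x, Rational(1, 2)))) = Mul(-3, Pow(x, Rational(3, 2))))
Function('J')(v) = Add(-9, Mul(-9, Pow(v, Rational(3, 2)))) (Function('J')(v) = Mul(3, Add(-3, Mul(-3, Pow(v, Rational(3, 2))))) = Add(-9, Mul(-9, Pow(v, Rational(3, 2)))))
Mul(Add(-23, Function('J')(6)), 67) = Mul(Add(-23, Add(-9, Mul(-9, Pow(6, Rational(3, 2))))), 67) = Mul(Add(-23, Add(-9, Mul(-9, Mul(6, Pow(6, Rational(1, 2)))))), 67) = Mul(Add(-23, Add(-9, Mul(-54, Pow(6, Rational(1, 2))))), 67) = Mul(Add(-32, Mul(-54, Pow(6, Rational(1, 2)))), 67) = Add(-2144, Mul(-3618, Pow(6, Rational(1, 2))))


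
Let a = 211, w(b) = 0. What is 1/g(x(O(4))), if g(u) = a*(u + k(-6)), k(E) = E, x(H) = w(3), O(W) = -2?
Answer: -1/1266 ≈ -0.00078989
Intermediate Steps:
x(H) = 0
g(u) = -1266 + 211*u (g(u) = 211*(u - 6) = 211*(-6 + u) = -1266 + 211*u)
1/g(x(O(4))) = 1/(-1266 + 211*0) = 1/(-1266 + 0) = 1/(-1266) = -1/1266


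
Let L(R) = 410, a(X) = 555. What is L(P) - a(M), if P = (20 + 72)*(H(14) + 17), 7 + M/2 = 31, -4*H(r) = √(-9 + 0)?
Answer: -145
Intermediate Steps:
H(r) = -3*I/4 (H(r) = -√(-9 + 0)/4 = -3*I/4)
M = 48 (M = -14 + 2*31 = -14 + 62 = 48)
P = 1564 - 69*I (P = (20 + 72)*(-3*I/4 + 17) = 92*(17 - 3*I/4) = 1564 - 69*I ≈ 1564.0 - 69.0*I)
L(P) - a(M) = 410 - 1*555 = 410 - 555 = -145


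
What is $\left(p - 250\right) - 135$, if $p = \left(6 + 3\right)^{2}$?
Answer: $-304$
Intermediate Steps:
$p = 81$ ($p = 9^{2} = 81$)
$\left(p - 250\right) - 135 = \left(81 - 250\right) - 135 = -169 - 135 = -304$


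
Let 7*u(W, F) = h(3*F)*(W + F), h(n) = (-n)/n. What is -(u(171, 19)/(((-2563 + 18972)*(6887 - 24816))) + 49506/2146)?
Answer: -1377724373873/59721983083 ≈ -23.069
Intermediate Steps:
h(n) = -1
u(W, F) = -F/7 - W/7 (u(W, F) = (-(W + F))/7 = (-(F + W))/7 = (-F - W)/7 = -F/7 - W/7)
-(u(171, 19)/(((-2563 + 18972)*(6887 - 24816))) + 49506/2146) = -((-1/7*19 - 1/7*171)/(((-2563 + 18972)*(6887 - 24816))) + 49506/2146) = -((-19/7 - 171/7)/((16409*(-17929))) + 49506*(1/2146)) = -(-190/7/(-294196961) + 669/29) = -(-190/7*(-1/294196961) + 669/29) = -(190/2059378727 + 669/29) = -1*1377724373873/59721983083 = -1377724373873/59721983083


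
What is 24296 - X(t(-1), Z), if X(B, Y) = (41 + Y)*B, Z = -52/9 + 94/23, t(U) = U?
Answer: 5037409/207 ≈ 24335.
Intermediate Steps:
Z = -350/207 (Z = -52*⅑ + 94*(1/23) = -52/9 + 94/23 = -350/207 ≈ -1.6908)
X(B, Y) = B*(41 + Y)
24296 - X(t(-1), Z) = 24296 - (-1)*(41 - 350/207) = 24296 - (-1)*8137/207 = 24296 - 1*(-8137/207) = 24296 + 8137/207 = 5037409/207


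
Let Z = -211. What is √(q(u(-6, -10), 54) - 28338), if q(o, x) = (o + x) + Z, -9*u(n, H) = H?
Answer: I*√256445/3 ≈ 168.8*I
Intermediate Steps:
u(n, H) = -H/9
q(o, x) = -211 + o + x (q(o, x) = (o + x) - 211 = -211 + o + x)
√(q(u(-6, -10), 54) - 28338) = √((-211 - ⅑*(-10) + 54) - 28338) = √((-211 + 10/9 + 54) - 28338) = √(-1403/9 - 28338) = √(-256445/9) = I*√256445/3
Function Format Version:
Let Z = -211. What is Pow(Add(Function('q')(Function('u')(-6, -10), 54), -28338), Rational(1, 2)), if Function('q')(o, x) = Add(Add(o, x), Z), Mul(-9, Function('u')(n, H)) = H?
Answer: Mul(Rational(1, 3), I, Pow(256445, Rational(1, 2))) ≈ Mul(168.80, I)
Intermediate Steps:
Function('u')(n, H) = Mul(Rational(-1, 9), H)
Function('q')(o, x) = Add(-211, o, x) (Function('q')(o, x) = Add(Add(o, x), -211) = Add(-211, o, x))
Pow(Add(Function('q')(Function('u')(-6, -10), 54), -28338), Rational(1, 2)) = Pow(Add(Add(-211, Mul(Rational(-1, 9), -10), 54), -28338), Rational(1, 2)) = Pow(Add(Add(-211, Rational(10, 9), 54), -28338), Rational(1, 2)) = Pow(Add(Rational(-1403, 9), -28338), Rational(1, 2)) = Pow(Rational(-256445, 9), Rational(1, 2)) = Mul(Rational(1, 3), I, Pow(256445, Rational(1, 2)))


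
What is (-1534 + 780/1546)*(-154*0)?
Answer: 0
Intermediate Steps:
(-1534 + 780/1546)*(-154*0) = (-1534 + 780*(1/1546))*0 = (-1534 + 390/773)*0 = -1185392/773*0 = 0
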